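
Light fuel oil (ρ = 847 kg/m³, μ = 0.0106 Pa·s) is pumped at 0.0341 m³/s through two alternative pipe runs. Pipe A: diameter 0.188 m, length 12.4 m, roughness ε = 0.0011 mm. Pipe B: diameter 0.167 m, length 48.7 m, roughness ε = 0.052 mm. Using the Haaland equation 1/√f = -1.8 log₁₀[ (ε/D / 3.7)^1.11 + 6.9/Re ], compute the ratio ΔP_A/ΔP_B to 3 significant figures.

Pipe A: V = Q/A = 0.0341/0.02776 = 1.228 m/s; Re = 1.845e+04; ε/D = 5.85e-06; Haaland → f = 0.02628; ΔP_A = f(L/D)(ρV²/2) = 1108 Pa.
Pipe B: V = Q/A = 0.0341/0.0219 = 1.557 m/s; Re = 2.077e+04; ε/D = 0.000311; Haaland → f = 0.02606; ΔP_B = f(L/D)(ρV²/2) = 7802 Pa.
ΔP_A/ΔP_B = 1108/7802 = 0.142.

ΔP_A/ΔP_B ≈ 0.142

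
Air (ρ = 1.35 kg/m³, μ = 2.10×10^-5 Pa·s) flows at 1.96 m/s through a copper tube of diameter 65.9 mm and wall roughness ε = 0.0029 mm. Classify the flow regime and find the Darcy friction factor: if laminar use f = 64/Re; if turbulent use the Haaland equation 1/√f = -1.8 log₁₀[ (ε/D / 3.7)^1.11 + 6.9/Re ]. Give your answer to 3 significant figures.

Re = ρVD/μ = 1.35·1.96·0.0659/2.1e-05 = 8303.
Re > 4000 → turbulent. ε/D = 2.9e-06/0.0659 = 4.4e-05; Haaland: 1/√f = -1.8 log₁₀[3.42e-06 + 0.000831] = 5.542, so f = 0.03256.

f ≈ 0.0326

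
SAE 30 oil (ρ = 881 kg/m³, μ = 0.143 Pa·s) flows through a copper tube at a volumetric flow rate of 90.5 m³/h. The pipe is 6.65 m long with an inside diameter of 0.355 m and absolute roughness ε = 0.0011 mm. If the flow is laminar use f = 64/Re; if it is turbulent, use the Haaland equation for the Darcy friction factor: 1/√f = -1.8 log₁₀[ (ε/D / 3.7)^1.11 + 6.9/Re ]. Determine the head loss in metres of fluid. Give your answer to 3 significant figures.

h_f ≈ 0.00710 m

Q = 90.5 m³/h = 90.5/3600 = 0.02514 m³/s.
Cross-sectional area A = πD²/4 = π(0.355)²/4 = 0.09898 m²; mean velocity V = Q/A = 0.02514/0.09898 = 0.254 m/s.
Reynolds number Re = ρVD/μ = 881 · 0.254 · 0.355 / 0.143 = 555.5.
Re < 2300 → laminar flow, so f = 64/Re = 64/555.5 = 0.1152 (the turbulent correlation is not needed).
Darcy-Weisbach: ΔP = f(L/D)(ρV²/2) = 0.1152·(6.65/0.355)·(881·0.254²/2) = 0.1152·18.73·28.41 = 61.33 Pa.
Head loss h_f = ΔP/(ρg) = 61.33/(881·9.81) = 0.00710 m.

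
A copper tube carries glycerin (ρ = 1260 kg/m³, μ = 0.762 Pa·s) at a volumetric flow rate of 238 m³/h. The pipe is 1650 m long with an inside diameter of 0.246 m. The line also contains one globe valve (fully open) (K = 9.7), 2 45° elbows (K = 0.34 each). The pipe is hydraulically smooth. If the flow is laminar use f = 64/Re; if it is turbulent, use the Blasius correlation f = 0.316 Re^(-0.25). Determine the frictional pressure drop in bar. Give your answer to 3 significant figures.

Q = 238 m³/h = 238/3600 = 0.06611 m³/s.
Cross-sectional area A = πD²/4 = π(0.246)²/4 = 0.04753 m²; mean velocity V = Q/A = 0.06611/0.04753 = 1.391 m/s.
Reynolds number Re = ρVD/μ = 1260 · 1.391 · 0.246 / 0.762 = 565.8.
Re < 2300 → laminar flow, so f = 64/Re = 64/565.8 = 0.1131 (the turbulent correlation is not needed).
Total minor-loss coefficient ΣK = 1·9.7 + 2·0.34 = 10.4.
ΔP = [f·L/D + ΣK]·(ρV²/2) = [0.1131·1650/0.246 + 10.4]·(1260·1.391²/2) = [758.7 + 10.4]·1219 = 9.374e+05 Pa.
ΔP = 9.374e+05 Pa = 9.37 bar.

ΔP ≈ 9.37 bar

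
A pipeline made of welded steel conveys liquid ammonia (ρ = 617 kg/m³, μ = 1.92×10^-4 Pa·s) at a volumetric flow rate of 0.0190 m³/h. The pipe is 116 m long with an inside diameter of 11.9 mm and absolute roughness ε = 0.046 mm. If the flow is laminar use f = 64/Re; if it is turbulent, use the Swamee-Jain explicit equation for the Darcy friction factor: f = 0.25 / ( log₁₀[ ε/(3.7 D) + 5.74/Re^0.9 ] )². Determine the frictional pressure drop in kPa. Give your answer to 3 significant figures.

ΔP ≈ 0.239 kPa

Q = 0.0190 m³/h = 0.0190/3600 = 5.278e-06 m³/s.
Cross-sectional area A = πD²/4 = π(0.0119)²/4 = 0.0001112 m²; mean velocity V = Q/A = 5.278e-06/0.0001112 = 0.04745 m/s.
Reynolds number Re = ρVD/μ = 617 · 0.04745 · 0.0119 / 0.000192 = 1815.
Re < 2300 → laminar flow, so f = 64/Re = 64/1815 = 0.03527 (the turbulent correlation is not needed).
Darcy-Weisbach: ΔP = f(L/D)(ρV²/2) = 0.03527·(116/0.0119)·(617·0.04745²/2) = 0.03527·9748·0.6947 = 238.8 Pa.
ΔP = 238.8 Pa = 0.239 kPa.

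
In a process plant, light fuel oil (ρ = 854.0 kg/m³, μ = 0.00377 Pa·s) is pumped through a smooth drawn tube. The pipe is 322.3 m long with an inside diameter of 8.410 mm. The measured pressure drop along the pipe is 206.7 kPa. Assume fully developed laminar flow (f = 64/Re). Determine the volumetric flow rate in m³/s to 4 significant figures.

For laminar flow, f = 64/Re with Re = ρVD/μ, so Darcy-Weisbach reduces to ΔP = 32μLV/D². Solving for V: V = ΔP·D²/(32μL) = 2.067e+05·(0.00841)²/(32·0.00377·322.3) = 0.376 m/s.
Check: Re = ρVD/μ = 854·0.376·0.00841/0.00377 = 716.3 < 2300, so the laminar assumption holds.
Q = V·A = 0.376·(π/4·0.00841²) = 2.089e-05 m³/s = 2.089×10^-5 m³/s.

Q ≈ 2.089×10^-5 m³/s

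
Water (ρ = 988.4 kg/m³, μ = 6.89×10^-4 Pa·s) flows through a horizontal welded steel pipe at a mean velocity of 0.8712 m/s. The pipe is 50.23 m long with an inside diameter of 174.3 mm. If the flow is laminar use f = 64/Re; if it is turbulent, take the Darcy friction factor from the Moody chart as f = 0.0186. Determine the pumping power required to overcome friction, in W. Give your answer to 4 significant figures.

P ≈ 41.79 W

Reynolds number Re = ρVD/μ = 988.4 · 0.8712 · 0.1743 / 0.000689 = 2.178e+05.
Re > 4000 → turbulent; use the Moody-chart value f = 0.0186.
Darcy-Weisbach: ΔP = f(L/D)(ρV²/2) = 0.0186·(50.23/0.1743)·(988.4·0.8712²/2) = 0.0186·288.2·375.1 = 2011 Pa.
Q = V·A = 0.8712·0.02386 = 0.02079 m³/s.
Pumping power P = QΔP = 0.02079·2011 = 41.795 W = 41.79 W.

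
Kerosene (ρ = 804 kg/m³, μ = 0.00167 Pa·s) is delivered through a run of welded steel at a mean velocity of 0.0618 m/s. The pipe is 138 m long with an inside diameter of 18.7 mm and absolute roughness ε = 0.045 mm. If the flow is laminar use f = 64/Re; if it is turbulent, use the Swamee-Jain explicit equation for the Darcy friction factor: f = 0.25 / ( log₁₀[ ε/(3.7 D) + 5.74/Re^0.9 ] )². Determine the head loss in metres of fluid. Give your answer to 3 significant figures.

h_f ≈ 0.165 m

Reynolds number Re = ρVD/μ = 804 · 0.0618 · 0.0187 / 0.00167 = 556.4.
Re < 2300 → laminar flow, so f = 64/Re = 64/556.4 = 0.115 (the turbulent correlation is not needed).
Darcy-Weisbach: ΔP = f(L/D)(ρV²/2) = 0.115·(138/0.0187)·(804·0.0618²/2) = 0.115·7380·1.535 = 1303 Pa.
Head loss h_f = ΔP/(ρg) = 1303/(804·9.81) = 0.165 m.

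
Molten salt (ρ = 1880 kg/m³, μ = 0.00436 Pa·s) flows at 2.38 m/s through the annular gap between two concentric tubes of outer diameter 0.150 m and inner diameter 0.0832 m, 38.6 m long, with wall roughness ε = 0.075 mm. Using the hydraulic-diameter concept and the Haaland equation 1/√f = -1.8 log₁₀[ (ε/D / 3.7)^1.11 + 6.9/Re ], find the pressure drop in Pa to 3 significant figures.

ΔP ≈ 71400 Pa

Hydraulic diameter D_h = 4A/P = D_o - D_i = 0.15 - 0.0832 = 0.0668 m.
Re = ρVD_h/μ = 1880·2.38·0.0668/0.00436 = 6.855e+04.
ε/D_h = 7.5e-05/0.0668 = 0.00112; Haaland gives 1/√f = -1.8 log₁₀[0.000124+0.000101] = 6.566, so f = 0.0232.
ΔP = f(L/D_h)(ρV²/2) = 0.0232·38.6/0.0668·5325 = 7.137e+04 Pa.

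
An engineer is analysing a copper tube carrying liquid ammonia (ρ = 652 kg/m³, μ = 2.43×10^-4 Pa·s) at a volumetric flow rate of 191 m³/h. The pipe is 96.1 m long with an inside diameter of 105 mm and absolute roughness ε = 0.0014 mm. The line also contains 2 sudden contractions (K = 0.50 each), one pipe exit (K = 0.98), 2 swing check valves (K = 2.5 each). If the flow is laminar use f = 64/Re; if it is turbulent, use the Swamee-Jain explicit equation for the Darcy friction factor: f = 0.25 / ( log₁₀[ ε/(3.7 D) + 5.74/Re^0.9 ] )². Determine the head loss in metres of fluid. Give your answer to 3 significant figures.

Q = 191 m³/h = 191/3600 = 0.05306 m³/s.
Cross-sectional area A = πD²/4 = π(0.105)²/4 = 0.008659 m²; mean velocity V = Q/A = 0.05306/0.008659 = 6.127 m/s.
Reynolds number Re = ρVD/μ = 652 · 6.127 · 0.105 / 0.000243 = 1.726e+06.
Re > 4000 → turbulent. Relative roughness ε/D = 1.4e-06/0.105 = 1.33e-05. Swamee-Jain: f = 0.25/(log₁₀[1.33e-05/3.7 + 5.74/1.726e+06^0.9])² = 0.25/(log₁₀[3.6e-06 + 1.4e-05])² = 0.25/(-4.755)² = 0.01106.
Total minor-loss coefficient ΣK = 2·0.5 + 1·0.98 + 2·2.5 = 6.98.
ΔP = [f·L/D + ΣK]·(ρV²/2) = [0.01106·96.1/0.105 + 6.98]·(652·6.127²/2) = [10.12 + 6.98]·1.224e+04 = 2.093e+05 Pa.
Head loss h_f = ΔP/(ρg) = 2.093e+05/(652·9.81) = 32.7 m.

h_f ≈ 32.7 m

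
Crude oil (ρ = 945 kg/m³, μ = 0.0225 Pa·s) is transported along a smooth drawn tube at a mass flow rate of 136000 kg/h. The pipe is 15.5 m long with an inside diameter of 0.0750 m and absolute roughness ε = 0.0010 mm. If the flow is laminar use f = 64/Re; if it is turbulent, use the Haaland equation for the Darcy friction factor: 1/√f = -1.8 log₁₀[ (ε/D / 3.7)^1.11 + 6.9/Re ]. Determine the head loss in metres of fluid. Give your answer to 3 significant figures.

ṁ = 136000 kg/h = 136000/3600 = 37.78 kg/s.
A = πD²/4 = π(0.075)²/4 = 0.004418 m²; mean velocity V = ṁ/(ρA) = 37.78/(945 · 0.004418) = 9.049 m/s.
Reynolds number Re = ρVD/μ = 945 · 9.049 · 0.075 / 0.0225 = 2.85e+04.
Re > 4000 → turbulent. Relative roughness ε/D = 1e-06/0.075 = 1.33e-05. Haaland: 1/√f = -1.8 log₁₀[(1.33e-05/3.7)^1.11 + 6.9/2.85e+04] = -1.8 log₁₀[9.08e-07 + 0.000242] = 6.506, so f = 0.02363.
Darcy-Weisbach: ΔP = f(L/D)(ρV²/2) = 0.02363·(15.5/0.075)·(945·9.049²/2) = 0.02363·206.7·3.869e+04 = 1.889e+05 Pa.
Head loss h_f = ΔP/(ρg) = 1.889e+05/(945·9.81) = 20.4 m.

h_f ≈ 20.4 m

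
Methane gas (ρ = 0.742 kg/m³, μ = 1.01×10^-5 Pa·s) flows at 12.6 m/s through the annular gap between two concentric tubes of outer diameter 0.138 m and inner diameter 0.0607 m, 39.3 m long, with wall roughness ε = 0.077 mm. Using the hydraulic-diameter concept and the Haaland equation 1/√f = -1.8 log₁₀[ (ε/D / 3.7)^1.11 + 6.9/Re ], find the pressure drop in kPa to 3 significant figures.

ΔP ≈ 0.680 kPa

Hydraulic diameter D_h = 4A/P = D_o - D_i = 0.138 - 0.0607 = 0.0773 m.
Re = ρVD_h/μ = 0.742·12.6·0.0773/1.01e-05 = 7.155e+04.
ε/D_h = 7.7e-05/0.0773 = 0.000996; Haaland gives 1/√f = -1.8 log₁₀[0.000109+9.64e-05] = 6.637, so f = 0.0227.
ΔP = f(L/D_h)(ρV²/2) = 0.0227·39.3/0.0773·58.9 = 679.8 Pa.
ΔP = 0.680 kPa.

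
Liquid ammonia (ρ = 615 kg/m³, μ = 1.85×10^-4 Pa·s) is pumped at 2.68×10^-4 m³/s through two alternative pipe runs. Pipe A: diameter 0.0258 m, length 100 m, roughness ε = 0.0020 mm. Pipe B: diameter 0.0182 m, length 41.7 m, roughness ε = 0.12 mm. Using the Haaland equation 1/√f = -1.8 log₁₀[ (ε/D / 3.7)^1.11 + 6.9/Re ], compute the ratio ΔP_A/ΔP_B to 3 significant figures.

ΔP_A/ΔP_B ≈ 0.263

Pipe A: V = Q/A = 0.000268/0.0005228 = 0.5126 m/s; Re = 4.397e+04; ε/D = 7.75e-05; Haaland → f = 0.02152; ΔP_A = f(L/D)(ρV²/2) = 6741 Pa.
Pipe B: V = Q/A = 0.000268/0.0002602 = 1.03 m/s; Re = 6.233e+04; ε/D = 0.00659; Haaland → f = 0.03428; ΔP_B = f(L/D)(ρV²/2) = 2.563e+04 Pa.
ΔP_A/ΔP_B = 6741/2.563e+04 = 0.263.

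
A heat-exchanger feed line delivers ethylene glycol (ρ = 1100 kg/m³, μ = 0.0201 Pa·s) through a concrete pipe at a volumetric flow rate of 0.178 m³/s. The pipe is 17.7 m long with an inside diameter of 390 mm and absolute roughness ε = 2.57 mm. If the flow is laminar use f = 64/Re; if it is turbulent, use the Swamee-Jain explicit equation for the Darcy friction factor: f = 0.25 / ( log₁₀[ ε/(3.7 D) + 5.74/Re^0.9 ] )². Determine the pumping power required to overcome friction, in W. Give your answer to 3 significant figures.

Cross-sectional area A = πD²/4 = π(0.39)²/4 = 0.1195 m²; mean velocity V = Q/A = 0.178/0.1195 = 1.49 m/s.
Reynolds number Re = ρVD/μ = 1100 · 1.49 · 0.39 / 0.0201 = 3.18e+04.
Re > 4000 → turbulent. Relative roughness ε/D = 0.00257/0.39 = 0.00659. Swamee-Jain: f = 0.25/(log₁₀[0.00659/3.7 + 5.74/3.18e+04^0.9])² = 0.25/(log₁₀[0.00178 + 0.000509])² = 0.25/(-2.64)² = 0.03587.
Darcy-Weisbach: ΔP = f(L/D)(ρV²/2) = 0.03587·(17.7/0.39)·(1100·1.49²/2) = 0.03587·45.38·1221 = 1988 Pa.
Pumping power P = QΔP = 0.178·1988 = 353.8 W = 354 W.

P ≈ 354 W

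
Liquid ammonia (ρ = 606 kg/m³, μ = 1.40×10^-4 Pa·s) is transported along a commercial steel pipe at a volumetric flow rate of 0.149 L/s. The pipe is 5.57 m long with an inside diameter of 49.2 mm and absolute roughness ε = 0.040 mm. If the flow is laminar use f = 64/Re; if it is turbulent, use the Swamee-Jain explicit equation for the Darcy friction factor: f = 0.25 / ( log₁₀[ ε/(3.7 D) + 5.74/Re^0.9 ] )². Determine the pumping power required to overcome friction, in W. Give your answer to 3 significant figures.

Q = 0.149 L/s = 0.149/1000 = 0.000149 m³/s.
Cross-sectional area A = πD²/4 = π(0.0492)²/4 = 0.001901 m²; mean velocity V = Q/A = 0.000149/0.001901 = 0.07837 m/s.
Reynolds number Re = ρVD/μ = 606 · 0.07837 · 0.0492 / 0.00014 = 1.669e+04.
Re > 4000 → turbulent. Relative roughness ε/D = 4e-05/0.0492 = 0.000813. Swamee-Jain: f = 0.25/(log₁₀[0.000813/3.7 + 5.74/1.669e+04^0.9])² = 0.25/(log₁₀[0.00022 + 0.000909])² = 0.25/(-2.947)² = 0.02878.
Darcy-Weisbach: ΔP = f(L/D)(ρV²/2) = 0.02878·(5.57/0.0492)·(606·0.07837²/2) = 0.02878·113.2·1.861 = 6.064 Pa.
Pumping power P = QΔP = 0.000149·6.064 = 9.035×10^-4 W = 9.04×10^-4 W.

P ≈ 9.04×10^-4 W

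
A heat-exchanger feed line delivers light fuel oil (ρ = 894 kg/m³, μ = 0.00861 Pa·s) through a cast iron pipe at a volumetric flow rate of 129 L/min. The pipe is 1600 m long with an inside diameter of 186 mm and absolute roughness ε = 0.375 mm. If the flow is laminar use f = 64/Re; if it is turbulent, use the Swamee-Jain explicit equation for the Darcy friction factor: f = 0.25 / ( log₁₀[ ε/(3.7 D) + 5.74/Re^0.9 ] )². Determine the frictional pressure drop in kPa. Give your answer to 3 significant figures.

ΔP ≈ 1.01 kPa

Q = 129 L/min = 129/60000 = 0.00215 m³/s.
Cross-sectional area A = πD²/4 = π(0.186)²/4 = 0.02717 m²; mean velocity V = Q/A = 0.00215/0.02717 = 0.07913 m/s.
Reynolds number Re = ρVD/μ = 894 · 0.07913 · 0.186 / 0.00861 = 1528.
Re < 2300 → laminar flow, so f = 64/Re = 64/1528 = 0.04188 (the turbulent correlation is not needed).
Darcy-Weisbach: ΔP = f(L/D)(ρV²/2) = 0.04188·(1600/0.186)·(894·0.07913²/2) = 0.04188·8602·2.799 = 1008 Pa.
ΔP = 1008 Pa = 1.01 kPa.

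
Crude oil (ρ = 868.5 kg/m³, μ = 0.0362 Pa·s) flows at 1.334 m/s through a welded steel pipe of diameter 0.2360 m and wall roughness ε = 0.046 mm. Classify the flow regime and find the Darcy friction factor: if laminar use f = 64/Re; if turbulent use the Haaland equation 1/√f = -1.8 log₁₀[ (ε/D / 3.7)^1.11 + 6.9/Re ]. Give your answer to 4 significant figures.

f ≈ 0.03360

Re = ρVD/μ = 868.5·1.334·0.236/0.0362 = 7553.
Re > 4000 → turbulent. ε/D = 4.6e-05/0.236 = 0.000195; Haaland: 1/√f = -1.8 log₁₀[1.78e-05 + 0.000914] = 5.456, so f = 0.0336.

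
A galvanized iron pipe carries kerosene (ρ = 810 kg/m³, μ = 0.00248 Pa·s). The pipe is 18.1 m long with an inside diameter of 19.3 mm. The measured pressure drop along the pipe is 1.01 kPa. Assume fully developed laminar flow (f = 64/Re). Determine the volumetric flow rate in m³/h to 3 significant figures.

For laminar flow, f = 64/Re with Re = ρVD/μ, so Darcy-Weisbach reduces to ΔP = 32μLV/D². Solving for V: V = ΔP·D²/(32μL) = 1010·(0.0193)²/(32·0.00248·18.1) = 0.2619 m/s.
Check: Re = ρVD/μ = 810·0.2619·0.0193/0.00248 = 1651 < 2300, so the laminar assumption holds.
Q = V·A = 0.2619·(π/4·0.0193²) = 7.662e-05 m³/s = 0.276 m³/h.

Q ≈ 0.276 m³/h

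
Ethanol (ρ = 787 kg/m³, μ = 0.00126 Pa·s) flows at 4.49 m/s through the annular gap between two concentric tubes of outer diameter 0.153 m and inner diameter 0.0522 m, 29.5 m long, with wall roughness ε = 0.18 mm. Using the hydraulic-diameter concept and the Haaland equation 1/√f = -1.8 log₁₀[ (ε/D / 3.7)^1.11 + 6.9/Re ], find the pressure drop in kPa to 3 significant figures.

Hydraulic diameter D_h = 4A/P = D_o - D_i = 0.153 - 0.0522 = 0.1008 m.
Re = ρVD_h/μ = 787·4.49·0.1008/0.00126 = 2.827e+05.
ε/D_h = 0.00018/0.1008 = 0.00179; Haaland gives 1/√f = -1.8 log₁₀[0.000208+2.44e-05] = 6.54, so f = 0.02338.
ΔP = f(L/D_h)(ρV²/2) = 0.02338·29.5/0.1008·7933 = 5.429e+04 Pa.
ΔP = 54.3 kPa.

ΔP ≈ 54.3 kPa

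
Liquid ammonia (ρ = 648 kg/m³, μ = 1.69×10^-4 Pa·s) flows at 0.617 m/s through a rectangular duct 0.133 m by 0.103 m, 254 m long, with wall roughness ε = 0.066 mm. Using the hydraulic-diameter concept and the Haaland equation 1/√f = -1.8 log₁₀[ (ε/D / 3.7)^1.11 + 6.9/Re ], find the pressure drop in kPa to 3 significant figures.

ΔP ≈ 5.01 kPa

Hydraulic diameter D_h = 4A/P = 4·(0.133·0.103)/(2·(0.133+0.103)) = 0.0548/0.472 = 0.1161 m.
Re = ρVD_h/μ = 648·0.617·0.1161/0.000169 = 2.747e+05.
ε/D_h = 6.6e-05/0.1161 = 0.000569; Haaland gives 1/√f = -1.8 log₁₀[5.85e-05+2.51e-05] = 7.34, so f = 0.01856.
ΔP = f(L/D_h)(ρV²/2) = 0.01856·254/0.1161·123.3 = 5009 Pa.
ΔP = 5.01 kPa.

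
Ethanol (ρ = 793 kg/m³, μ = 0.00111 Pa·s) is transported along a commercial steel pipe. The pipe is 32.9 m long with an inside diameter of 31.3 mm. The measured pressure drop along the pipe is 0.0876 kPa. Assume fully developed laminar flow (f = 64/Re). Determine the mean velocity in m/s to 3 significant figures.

For laminar flow, f = 64/Re with Re = ρVD/μ, so Darcy-Weisbach reduces to ΔP = 32μLV/D². Solving for V: V = ΔP·D²/(32μL) = 87.6·(0.0313)²/(32·0.00111·32.9) = 0.07344 m/s.
Check: Re = ρVD/μ = 793·0.07344·0.0313/0.00111 = 1642 < 2300, so the laminar assumption holds.

V ≈ 0.0734 m/s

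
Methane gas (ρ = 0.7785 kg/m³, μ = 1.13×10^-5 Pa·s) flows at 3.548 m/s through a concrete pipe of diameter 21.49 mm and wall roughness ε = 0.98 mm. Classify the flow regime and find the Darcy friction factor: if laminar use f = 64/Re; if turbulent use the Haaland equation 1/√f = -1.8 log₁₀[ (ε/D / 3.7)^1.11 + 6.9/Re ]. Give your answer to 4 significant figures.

f ≈ 0.07344

Re = ρVD/μ = 0.7785·3.548·0.02149/1.13e-05 = 5253.
Re > 4000 → turbulent. ε/D = 0.00098/0.02149 = 0.0456; Haaland: 1/√f = -1.8 log₁₀[0.0076 + 0.00131] = 3.69, so f = 0.07344.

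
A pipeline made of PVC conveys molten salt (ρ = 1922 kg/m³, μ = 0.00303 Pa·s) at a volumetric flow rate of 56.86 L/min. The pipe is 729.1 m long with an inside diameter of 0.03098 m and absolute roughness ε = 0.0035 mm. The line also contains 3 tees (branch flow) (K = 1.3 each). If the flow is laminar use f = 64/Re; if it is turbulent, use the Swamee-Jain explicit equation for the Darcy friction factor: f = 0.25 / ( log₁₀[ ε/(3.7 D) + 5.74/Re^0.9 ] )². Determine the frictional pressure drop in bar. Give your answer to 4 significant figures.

Q = 56.86 L/min = 56.86/60000 = 0.0009477 m³/s.
Cross-sectional area A = πD²/4 = π(0.03098)²/4 = 0.0007538 m²; mean velocity V = Q/A = 0.0009477/0.0007538 = 1.257 m/s.
Reynolds number Re = ρVD/μ = 1922 · 1.257 · 0.03098 / 0.00303 = 2.471e+04.
Re > 4000 → turbulent. Relative roughness ε/D = 3.5e-06/0.03098 = 0.000113. Swamee-Jain: f = 0.25/(log₁₀[0.000113/3.7 + 5.74/2.471e+04^0.9])² = 0.25/(log₁₀[3.05e-05 + 0.000639])² = 0.25/(-3.174)² = 0.02481.
Total minor-loss coefficient ΣK = 3·1.3 = 3.9.
ΔP = [f·L/D + ΣK]·(ρV²/2) = [0.02481·729.1/0.03098 + 3.9]·(1922·1.257²/2) = [583.9 + 3.9]·1519 = 8.928e+05 Pa.
ΔP = 8.928e+05 Pa = 8.928 bar.

ΔP ≈ 8.928 bar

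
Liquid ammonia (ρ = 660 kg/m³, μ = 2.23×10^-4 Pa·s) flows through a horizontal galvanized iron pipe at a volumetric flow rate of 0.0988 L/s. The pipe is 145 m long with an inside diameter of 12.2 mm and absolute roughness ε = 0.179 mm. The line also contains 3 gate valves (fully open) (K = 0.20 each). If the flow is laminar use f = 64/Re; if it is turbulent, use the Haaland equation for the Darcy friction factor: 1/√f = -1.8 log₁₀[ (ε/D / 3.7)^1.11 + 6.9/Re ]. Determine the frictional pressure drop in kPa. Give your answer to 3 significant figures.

Q = 0.0988 L/s = 0.0988/1000 = 9.88e-05 m³/s.
Cross-sectional area A = πD²/4 = π(0.0122)²/4 = 0.0001169 m²; mean velocity V = Q/A = 9.88e-05/0.0001169 = 0.8452 m/s.
Reynolds number Re = ρVD/μ = 660 · 0.8452 · 0.0122 / 0.000223 = 3.052e+04.
Re > 4000 → turbulent. Relative roughness ε/D = 0.000179/0.0122 = 0.0147. Haaland: 1/√f = -1.8 log₁₀[(0.0147/3.7)^1.11 + 6.9/3.052e+04] = -1.8 log₁₀[0.00216 + 0.000226] = 4.721, so f = 0.04487.
Total minor-loss coefficient ΣK = 3·0.2 = 0.6.
ΔP = [f·L/D + ΣK]·(ρV²/2) = [0.04487·145/0.0122 + 0.6]·(660·0.8452²/2) = [533.3 + 0.6]·235.7 = 1.259e+05 Pa.
ΔP = 1.259e+05 Pa = 126 kPa.

ΔP ≈ 126 kPa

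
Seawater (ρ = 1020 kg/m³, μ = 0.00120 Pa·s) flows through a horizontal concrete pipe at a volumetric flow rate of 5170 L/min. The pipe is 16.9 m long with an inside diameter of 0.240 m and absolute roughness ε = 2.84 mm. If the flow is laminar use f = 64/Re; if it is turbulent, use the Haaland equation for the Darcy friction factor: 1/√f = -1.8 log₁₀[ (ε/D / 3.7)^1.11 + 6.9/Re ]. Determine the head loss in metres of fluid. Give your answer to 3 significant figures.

Q = 5170 L/min = 5170/60000 = 0.08617 m³/s.
Cross-sectional area A = πD²/4 = π(0.24)²/4 = 0.04524 m²; mean velocity V = Q/A = 0.08617/0.04524 = 1.905 m/s.
Reynolds number Re = ρVD/μ = 1020 · 1.905 · 0.24 / 0.0012 = 3.886e+05.
Re > 4000 → turbulent. Relative roughness ε/D = 0.00284/0.24 = 0.0118. Haaland: 1/√f = -1.8 log₁₀[(0.0118/3.7)^1.11 + 6.9/3.886e+05] = -1.8 log₁₀[0.0017 + 1.78e-05] = 4.977, so f = 0.04037.
Darcy-Weisbach: ΔP = f(L/D)(ρV²/2) = 0.04037·(16.9/0.24)·(1020·1.905²/2) = 0.04037·70.42·1850 = 5260 Pa.
Head loss h_f = ΔP/(ρg) = 5260/(1020·9.81) = 0.526 m.

h_f ≈ 0.526 m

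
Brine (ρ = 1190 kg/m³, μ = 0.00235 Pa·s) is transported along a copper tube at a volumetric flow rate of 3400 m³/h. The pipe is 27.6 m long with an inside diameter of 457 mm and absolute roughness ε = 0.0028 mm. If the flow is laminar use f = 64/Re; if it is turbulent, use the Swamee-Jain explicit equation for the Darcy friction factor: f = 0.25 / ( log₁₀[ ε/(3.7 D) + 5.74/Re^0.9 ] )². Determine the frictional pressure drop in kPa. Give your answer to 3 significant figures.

ΔP ≈ 13.4 kPa

Q = 3400 m³/h = 3400/3600 = 0.9444 m³/s.
Cross-sectional area A = πD²/4 = π(0.457)²/4 = 0.164 m²; mean velocity V = Q/A = 0.9444/0.164 = 5.758 m/s.
Reynolds number Re = ρVD/μ = 1190 · 5.758 · 0.457 / 0.00235 = 1.332e+06.
Re > 4000 → turbulent. Relative roughness ε/D = 2.8e-06/0.457 = 6.13e-06. Swamee-Jain: f = 0.25/(log₁₀[6.13e-06/3.7 + 5.74/1.332e+06^0.9])² = 0.25/(log₁₀[1.66e-06 + 1.76e-05])² = 0.25/(-4.714)² = 0.01125.
Darcy-Weisbach: ΔP = f(L/D)(ρV²/2) = 0.01125·(27.6/0.457)·(1190·5.758²/2) = 0.01125·60.39·1.973e+04 = 1.34e+04 Pa.
ΔP = 1.34e+04 Pa = 13.4 kPa.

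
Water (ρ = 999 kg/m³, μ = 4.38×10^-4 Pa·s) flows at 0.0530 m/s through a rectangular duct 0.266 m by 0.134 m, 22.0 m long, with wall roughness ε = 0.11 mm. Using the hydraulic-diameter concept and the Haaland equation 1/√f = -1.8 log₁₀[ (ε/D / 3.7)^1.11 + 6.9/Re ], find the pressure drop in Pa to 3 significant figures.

Hydraulic diameter D_h = 4A/P = 4·(0.266·0.134)/(2·(0.266+0.134)) = 0.1426/0.8 = 0.1782 m.
Re = ρVD_h/μ = 999·0.053·0.1782/0.000438 = 2.154e+04.
ε/D_h = 0.00011/0.1782 = 0.000617; Haaland gives 1/√f = -1.8 log₁₀[6.41e-05+0.00032] = 6.147, so f = 0.02646.
ΔP = f(L/D_h)(ρV²/2) = 0.02646·22/0.1782·1.403 = 4.583 Pa.

ΔP ≈ 4.58 Pa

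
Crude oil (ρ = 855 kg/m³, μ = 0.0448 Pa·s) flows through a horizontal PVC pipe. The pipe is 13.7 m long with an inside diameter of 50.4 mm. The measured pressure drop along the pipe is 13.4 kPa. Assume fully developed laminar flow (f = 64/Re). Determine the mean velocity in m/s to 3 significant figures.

For laminar flow, f = 64/Re with Re = ρVD/μ, so Darcy-Weisbach reduces to ΔP = 32μLV/D². Solving for V: V = ΔP·D²/(32μL) = 1.34e+04·(0.0504)²/(32·0.0448·13.7) = 1.733 m/s.
Check: Re = ρVD/μ = 855·1.733·0.0504/0.0448 = 1667 < 2300, so the laminar assumption holds.

V ≈ 1.73 m/s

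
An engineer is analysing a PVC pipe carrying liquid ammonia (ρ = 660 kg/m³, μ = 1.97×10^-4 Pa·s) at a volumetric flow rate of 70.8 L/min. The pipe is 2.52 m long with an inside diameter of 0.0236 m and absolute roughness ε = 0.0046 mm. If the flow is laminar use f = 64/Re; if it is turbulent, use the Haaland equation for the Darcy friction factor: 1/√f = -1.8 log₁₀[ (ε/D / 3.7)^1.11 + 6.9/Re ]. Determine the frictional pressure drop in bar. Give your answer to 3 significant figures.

Q = 70.8 L/min = 70.8/60000 = 0.00118 m³/s.
Cross-sectional area A = πD²/4 = π(0.0236)²/4 = 0.0004374 m²; mean velocity V = Q/A = 0.00118/0.0004374 = 2.698 m/s.
Reynolds number Re = ρVD/μ = 660 · 2.698 · 0.0236 / 0.000197 = 2.133e+05.
Re > 4000 → turbulent. Relative roughness ε/D = 4.6e-06/0.0236 = 0.000195. Haaland: 1/√f = -1.8 log₁₀[(0.000195/3.7)^1.11 + 6.9/2.133e+05] = -1.8 log₁₀[1.78e-05 + 3.24e-05] = 7.739, so f = 0.0167.
Darcy-Weisbach: ΔP = f(L/D)(ρV²/2) = 0.0167·(2.52/0.0236)·(660·2.698²/2) = 0.0167·106.8·2401 = 4281 Pa.
ΔP = 4281 Pa = 0.0428 bar.

ΔP ≈ 0.0428 bar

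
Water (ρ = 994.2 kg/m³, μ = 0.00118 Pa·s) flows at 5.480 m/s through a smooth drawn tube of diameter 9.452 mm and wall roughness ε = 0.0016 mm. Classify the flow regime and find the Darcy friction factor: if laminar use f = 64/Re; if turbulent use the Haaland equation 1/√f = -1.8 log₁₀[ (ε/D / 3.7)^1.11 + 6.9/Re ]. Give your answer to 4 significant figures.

f ≈ 0.02182

Re = ρVD/μ = 994.2·5.48·0.009452/0.00118 = 4.364e+04.
Re > 4000 → turbulent. ε/D = 1.6e-06/0.009452 = 0.000169; Haaland: 1/√f = -1.8 log₁₀[1.52e-05 + 0.000158] = 6.77, so f = 0.02182.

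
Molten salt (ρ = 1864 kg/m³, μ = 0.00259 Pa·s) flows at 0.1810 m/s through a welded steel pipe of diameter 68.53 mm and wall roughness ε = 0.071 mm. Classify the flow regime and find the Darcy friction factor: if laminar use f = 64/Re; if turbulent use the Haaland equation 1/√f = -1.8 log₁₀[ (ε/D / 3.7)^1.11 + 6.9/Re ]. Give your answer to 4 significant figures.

Re = ρVD/μ = 1864·0.181·0.06853/0.00259 = 8927.
Re > 4000 → turbulent. ε/D = 7.1e-05/0.06853 = 0.00104; Haaland: 1/√f = -1.8 log₁₀[0.000114 + 0.000773] = 5.494, so f = 0.03313.

f ≈ 0.03313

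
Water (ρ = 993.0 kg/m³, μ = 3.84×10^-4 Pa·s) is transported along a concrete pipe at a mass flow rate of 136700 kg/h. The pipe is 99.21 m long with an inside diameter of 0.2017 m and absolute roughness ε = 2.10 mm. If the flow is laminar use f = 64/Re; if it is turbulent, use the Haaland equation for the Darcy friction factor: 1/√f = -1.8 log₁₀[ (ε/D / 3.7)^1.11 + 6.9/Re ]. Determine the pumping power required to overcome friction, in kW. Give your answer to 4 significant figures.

P ≈ 0.5162 kW

ṁ = 136700 kg/h = 136700/3600 = 37.97 kg/s.
A = πD²/4 = π(0.2017)²/4 = 0.03195 m²; mean velocity V = ṁ/(ρA) = 37.97/(993 · 0.03195) = 1.197 m/s.
Reynolds number Re = ρVD/μ = 993 · 1.197 · 0.2017 / 0.000384 = 6.242e+05.
Re > 4000 → turbulent. Relative roughness ε/D = 0.0021/0.2017 = 0.0104. Haaland: 1/√f = -1.8 log₁₀[(0.0104/3.7)^1.11 + 6.9/6.242e+05] = -1.8 log₁₀[0.00147 + 1.11e-05] = 5.09, so f = 0.03859.
Darcy-Weisbach: ΔP = f(L/D)(ρV²/2) = 0.03859·(99.21/0.2017)·(993·1.197²/2) = 0.03859·491.9·711.1 = 1.35e+04 Pa.
Q = ṁ/ρ = 37.97/993 = 0.03824 m³/s.
Pumping power P = QΔP = 0.03824·1.35e+04 = 516.19 W = 0.5162 kW.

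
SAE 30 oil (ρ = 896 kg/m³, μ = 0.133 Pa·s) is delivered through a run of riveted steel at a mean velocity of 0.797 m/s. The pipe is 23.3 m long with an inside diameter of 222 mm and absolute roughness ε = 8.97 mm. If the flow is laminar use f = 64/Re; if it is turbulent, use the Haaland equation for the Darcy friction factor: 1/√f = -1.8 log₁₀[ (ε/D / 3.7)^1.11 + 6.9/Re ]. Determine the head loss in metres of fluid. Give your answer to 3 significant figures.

Reynolds number Re = ρVD/μ = 896 · 0.797 · 0.222 / 0.133 = 1192.
Re < 2300 → laminar flow, so f = 64/Re = 64/1192 = 0.05369 (the turbulent correlation is not needed).
Darcy-Weisbach: ΔP = f(L/D)(ρV²/2) = 0.05369·(23.3/0.222)·(896·0.797²/2) = 0.05369·105·284.6 = 1604 Pa.
Head loss h_f = ΔP/(ρg) = 1604/(896·9.81) = 0.182 m.

h_f ≈ 0.182 m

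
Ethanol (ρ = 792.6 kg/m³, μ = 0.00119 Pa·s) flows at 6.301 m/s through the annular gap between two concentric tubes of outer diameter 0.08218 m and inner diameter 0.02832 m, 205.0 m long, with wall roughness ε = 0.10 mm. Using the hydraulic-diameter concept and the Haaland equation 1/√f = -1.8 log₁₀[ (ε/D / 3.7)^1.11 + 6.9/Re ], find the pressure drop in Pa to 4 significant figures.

ΔP ≈ 1422000 Pa

Hydraulic diameter D_h = 4A/P = D_o - D_i = 0.08218 - 0.02832 = 0.05386 m.
Re = ρVD_h/μ = 792.6·6.301·0.05386/0.00119 = 2.26e+05.
ε/D_h = 0.0001/0.05386 = 0.00186; Haaland gives 1/√f = -1.8 log₁₀[0.000218+3.05e-05] = 6.49, so f = 0.02374.
ΔP = f(L/D_h)(ρV²/2) = 0.02374·205/0.05386·1.573e+04 = 1.422e+06 Pa.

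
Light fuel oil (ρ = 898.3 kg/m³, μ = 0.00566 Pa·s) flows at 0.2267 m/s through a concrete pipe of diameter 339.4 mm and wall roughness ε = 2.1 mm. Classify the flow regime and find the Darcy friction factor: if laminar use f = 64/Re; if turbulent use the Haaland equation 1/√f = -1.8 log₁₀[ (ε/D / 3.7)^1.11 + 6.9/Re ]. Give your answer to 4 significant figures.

f ≈ 0.03784

Re = ρVD/μ = 898.3·0.2267·0.3394/0.00566 = 1.221e+04.
Re > 4000 → turbulent. ε/D = 0.0021/0.3394 = 0.00619; Haaland: 1/√f = -1.8 log₁₀[0.000828 + 0.000565] = 5.141, so f = 0.03784.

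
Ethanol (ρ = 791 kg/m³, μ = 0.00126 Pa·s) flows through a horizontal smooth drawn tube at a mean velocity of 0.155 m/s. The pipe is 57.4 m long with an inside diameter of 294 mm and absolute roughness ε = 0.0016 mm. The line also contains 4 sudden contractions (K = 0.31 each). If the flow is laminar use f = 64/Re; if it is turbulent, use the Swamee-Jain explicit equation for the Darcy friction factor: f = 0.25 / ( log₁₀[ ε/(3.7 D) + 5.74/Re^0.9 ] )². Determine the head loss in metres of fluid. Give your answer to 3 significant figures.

h_f ≈ 0.00717 m

Reynolds number Re = ρVD/μ = 791 · 0.155 · 0.294 / 0.00126 = 2.861e+04.
Re > 4000 → turbulent. Relative roughness ε/D = 1.6e-06/0.294 = 5.44e-06. Swamee-Jain: f = 0.25/(log₁₀[5.44e-06/3.7 + 5.74/2.861e+04^0.9])² = 0.25/(log₁₀[1.47e-06 + 0.00056])² = 0.25/(-3.251)² = 0.02366.
Total minor-loss coefficient ΣK = 4·0.31 = 1.24.
ΔP = [f·L/D + ΣK]·(ρV²/2) = [0.02366·57.4/0.294 + 1.24]·(791·0.155²/2) = [4.619 + 1.24]·9.502 = 55.67 Pa.
Head loss h_f = ΔP/(ρg) = 55.67/(791·9.81) = 0.00717 m.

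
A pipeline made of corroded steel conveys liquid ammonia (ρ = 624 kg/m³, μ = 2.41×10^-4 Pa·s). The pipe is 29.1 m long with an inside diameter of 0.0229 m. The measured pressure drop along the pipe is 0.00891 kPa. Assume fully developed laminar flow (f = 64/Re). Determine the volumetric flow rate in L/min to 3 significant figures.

For laminar flow, f = 64/Re with Re = ρVD/μ, so Darcy-Weisbach reduces to ΔP = 32μLV/D². Solving for V: V = ΔP·D²/(32μL) = 8.91·(0.0229)²/(32·0.000241·29.1) = 0.02082 m/s.
Check: Re = ρVD/μ = 624·0.02082·0.0229/0.000241 = 1235 < 2300, so the laminar assumption holds.
Q = V·A = 0.02082·(π/4·0.0229²) = 8.575e-06 m³/s = 0.515 L/min.

Q ≈ 0.515 L/min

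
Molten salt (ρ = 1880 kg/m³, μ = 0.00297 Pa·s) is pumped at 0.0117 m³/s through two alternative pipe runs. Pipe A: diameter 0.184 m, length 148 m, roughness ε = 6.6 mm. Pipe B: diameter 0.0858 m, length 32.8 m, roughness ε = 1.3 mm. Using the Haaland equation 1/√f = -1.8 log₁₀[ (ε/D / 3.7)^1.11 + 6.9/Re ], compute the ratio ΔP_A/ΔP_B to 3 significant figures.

ΔP_A/ΔP_B ≈ 0.140

Pipe A: V = Q/A = 0.0117/0.02659 = 0.44 m/s; Re = 5.125e+04; ε/D = 0.0359; Haaland → f = 0.06234; ΔP_A = f(L/D)(ρV²/2) = 9126 Pa.
Pipe B: V = Q/A = 0.0117/0.005782 = 2.024 m/s; Re = 1.099e+05; ε/D = 0.0152; Haaland → f = 0.04434; ΔP_B = f(L/D)(ρV²/2) = 6.524e+04 Pa.
ΔP_A/ΔP_B = 9126/6.524e+04 = 0.140.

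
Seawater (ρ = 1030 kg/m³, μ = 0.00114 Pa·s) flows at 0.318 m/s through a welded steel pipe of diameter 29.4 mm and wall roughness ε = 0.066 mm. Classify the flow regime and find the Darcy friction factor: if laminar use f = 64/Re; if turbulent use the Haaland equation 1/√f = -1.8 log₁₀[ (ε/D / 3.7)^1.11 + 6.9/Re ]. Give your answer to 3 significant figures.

f ≈ 0.0351

Re = ρVD/μ = 1030·0.318·0.0294/0.00114 = 8447.
Re > 4000 → turbulent. ε/D = 6.6e-05/0.0294 = 0.00224; Haaland: 1/√f = -1.8 log₁₀[0.000269 + 0.000817] = 5.336, so f = 0.03512.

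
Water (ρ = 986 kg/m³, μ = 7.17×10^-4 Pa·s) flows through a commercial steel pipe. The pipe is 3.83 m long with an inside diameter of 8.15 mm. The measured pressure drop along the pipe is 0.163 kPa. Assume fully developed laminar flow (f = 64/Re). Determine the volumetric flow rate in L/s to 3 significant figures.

Q ≈ 0.00643 L/s

For laminar flow, f = 64/Re with Re = ρVD/μ, so Darcy-Weisbach reduces to ΔP = 32μLV/D². Solving for V: V = ΔP·D²/(32μL) = 163·(0.00815)²/(32·0.000717·3.83) = 0.1232 m/s.
Check: Re = ρVD/μ = 986·0.1232·0.00815/0.000717 = 1381 < 2300, so the laminar assumption holds.
Q = V·A = 0.1232·(π/4·0.00815²) = 6.427e-06 m³/s = 0.00643 L/s.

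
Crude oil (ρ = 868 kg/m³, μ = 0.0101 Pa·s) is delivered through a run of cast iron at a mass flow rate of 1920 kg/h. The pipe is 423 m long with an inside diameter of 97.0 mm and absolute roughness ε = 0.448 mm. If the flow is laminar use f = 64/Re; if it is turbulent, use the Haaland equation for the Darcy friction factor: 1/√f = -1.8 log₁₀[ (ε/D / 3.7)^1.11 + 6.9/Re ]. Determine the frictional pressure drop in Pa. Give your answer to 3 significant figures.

ṁ = 1920 kg/h = 1920/3600 = 0.5333 kg/s.
A = πD²/4 = π(0.097)²/4 = 0.00739 m²; mean velocity V = ṁ/(ρA) = 0.5333/(868 · 0.00739) = 0.08315 m/s.
Reynolds number Re = ρVD/μ = 868 · 0.08315 · 0.097 / 0.0101 = 693.1.
Re < 2300 → laminar flow, so f = 64/Re = 64/693.1 = 0.09233 (the turbulent correlation is not needed).
Darcy-Weisbach: ΔP = f(L/D)(ρV²/2) = 0.09233·(423/0.097)·(868·0.08315²/2) = 0.09233·4361·3 = 1208 Pa.

ΔP ≈ 1210 Pa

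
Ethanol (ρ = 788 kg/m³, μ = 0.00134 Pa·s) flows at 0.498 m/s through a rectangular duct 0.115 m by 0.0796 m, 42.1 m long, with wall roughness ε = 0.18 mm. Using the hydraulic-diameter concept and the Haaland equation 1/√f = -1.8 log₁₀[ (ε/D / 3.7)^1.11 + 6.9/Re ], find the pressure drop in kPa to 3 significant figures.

Hydraulic diameter D_h = 4A/P = 4·(0.115·0.0796)/(2·(0.115+0.0796)) = 0.03662/0.3892 = 0.09408 m.
Re = ρVD_h/μ = 788·0.498·0.09408/0.00134 = 2.755e+04.
ε/D_h = 0.00018/0.09408 = 0.00191; Haaland gives 1/√f = -1.8 log₁₀[0.000225+0.00025] = 5.981, so f = 0.02795.
ΔP = f(L/D_h)(ρV²/2) = 0.02795·42.1/0.09408·97.71 = 1222 Pa.
ΔP = 1.22 kPa.

ΔP ≈ 1.22 kPa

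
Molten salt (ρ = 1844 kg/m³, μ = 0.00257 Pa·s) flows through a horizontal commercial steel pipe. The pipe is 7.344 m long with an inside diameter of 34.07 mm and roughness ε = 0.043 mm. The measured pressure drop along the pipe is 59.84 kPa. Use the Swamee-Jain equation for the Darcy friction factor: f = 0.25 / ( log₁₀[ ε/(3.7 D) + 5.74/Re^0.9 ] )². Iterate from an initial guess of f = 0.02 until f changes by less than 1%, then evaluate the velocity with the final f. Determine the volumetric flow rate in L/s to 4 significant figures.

Rearranging Darcy-Weisbach: V = √(2·ΔP·D/(f·L·ρ)). With ε/D = 4.3e-05/0.03407 = 0.00126, iterate starting from f = 0.02:
  f = 0.02 → V = √(2·5.984e+04·0.03407/(0.02·7.344·1844)) = 3.88 m/s; Re = ρVD/μ = 9.485e+04; f → 0.02332
  f = 0.02332 → V = 3.594 m/s; Re = 8.785e+04; f → 0.02347
Converged (Δf/f < 1%). With the final f = 0.02347: V = √(2·5.984e+04·0.03407/(0.02347·7.344·1844)) = 3.582 m/s.
Q = V·A = 3.582·(π/4·0.03407²) = 0.003265 m³/s = 3.265 L/s.

Q ≈ 3.265 L/s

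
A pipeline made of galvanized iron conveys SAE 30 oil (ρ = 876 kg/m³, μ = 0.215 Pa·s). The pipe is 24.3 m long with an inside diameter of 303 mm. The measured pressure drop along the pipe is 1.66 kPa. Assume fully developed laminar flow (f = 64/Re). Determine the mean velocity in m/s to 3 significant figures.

V ≈ 0.912 m/s

For laminar flow, f = 64/Re with Re = ρVD/μ, so Darcy-Weisbach reduces to ΔP = 32μLV/D². Solving for V: V = ΔP·D²/(32μL) = 1660·(0.303)²/(32·0.215·24.3) = 0.9116 m/s.
Check: Re = ρVD/μ = 876·0.9116·0.303/0.215 = 1125 < 2300, so the laminar assumption holds.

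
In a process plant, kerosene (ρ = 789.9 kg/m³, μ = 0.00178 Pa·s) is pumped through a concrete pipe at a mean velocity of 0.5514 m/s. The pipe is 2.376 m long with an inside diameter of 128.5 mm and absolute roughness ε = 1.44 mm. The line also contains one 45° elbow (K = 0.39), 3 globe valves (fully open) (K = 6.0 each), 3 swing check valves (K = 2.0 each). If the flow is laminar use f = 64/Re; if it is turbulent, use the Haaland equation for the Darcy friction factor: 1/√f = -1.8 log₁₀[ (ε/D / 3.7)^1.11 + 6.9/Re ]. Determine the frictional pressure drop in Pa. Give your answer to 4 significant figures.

Reynolds number Re = ρVD/μ = 789.9 · 0.5514 · 0.1285 / 0.00178 = 3.144e+04.
Re > 4000 → turbulent. Relative roughness ε/D = 0.00144/0.1285 = 0.0112. Haaland: 1/√f = -1.8 log₁₀[(0.0112/3.7)^1.11 + 6.9/3.144e+04] = -1.8 log₁₀[0.0016 + 0.000219] = 4.932, so f = 0.04111.
Total minor-loss coefficient ΣK = 1·0.39 + 3·6 + 3·2 = 24.4.
ΔP = [f·L/D + ΣK]·(ρV²/2) = [0.04111·2.376/0.1285 + 24.4]·(789.9·0.5514²/2) = [0.7601 + 24.4]·120.1 = 3020 Pa.

ΔP ≈ 3020 Pa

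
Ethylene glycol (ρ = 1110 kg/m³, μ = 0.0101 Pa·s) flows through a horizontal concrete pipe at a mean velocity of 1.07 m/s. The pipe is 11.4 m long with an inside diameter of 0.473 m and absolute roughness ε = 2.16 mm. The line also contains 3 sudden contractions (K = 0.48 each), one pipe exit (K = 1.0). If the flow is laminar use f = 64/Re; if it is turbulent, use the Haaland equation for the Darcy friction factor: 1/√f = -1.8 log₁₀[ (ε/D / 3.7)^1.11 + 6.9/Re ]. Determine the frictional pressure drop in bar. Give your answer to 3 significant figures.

Reynolds number Re = ρVD/μ = 1110 · 1.07 · 0.473 / 0.0101 = 5.562e+04.
Re > 4000 → turbulent. Relative roughness ε/D = 0.00216/0.473 = 0.00457. Haaland: 1/√f = -1.8 log₁₀[(0.00457/3.7)^1.11 + 6.9/5.562e+04] = -1.8 log₁₀[0.000591 + 0.000124] = 5.662, so f = 0.03119.
Total minor-loss coefficient ΣK = 3·0.48 + 1·1 = 2.44.
ΔP = [f·L/D + ΣK]·(ρV²/2) = [0.03119·11.4/0.473 + 2.44]·(1110·1.07²/2) = [0.7517 + 2.44]·635.4 = 2028 Pa.
ΔP = 2028 Pa = 0.0203 bar.

ΔP ≈ 0.0203 bar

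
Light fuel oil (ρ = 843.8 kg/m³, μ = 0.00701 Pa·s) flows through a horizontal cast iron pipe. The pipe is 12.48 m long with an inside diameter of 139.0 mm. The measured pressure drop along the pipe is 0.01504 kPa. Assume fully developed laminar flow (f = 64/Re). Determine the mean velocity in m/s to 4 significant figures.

For laminar flow, f = 64/Re with Re = ρVD/μ, so Darcy-Weisbach reduces to ΔP = 32μLV/D². Solving for V: V = ΔP·D²/(32μL) = 15.04·(0.139)²/(32·0.00701·12.48) = 0.1038 m/s.
Check: Re = ρVD/μ = 843.8·0.1038·0.139/0.00701 = 1737 < 2300, so the laminar assumption holds.

V ≈ 0.1038 m/s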